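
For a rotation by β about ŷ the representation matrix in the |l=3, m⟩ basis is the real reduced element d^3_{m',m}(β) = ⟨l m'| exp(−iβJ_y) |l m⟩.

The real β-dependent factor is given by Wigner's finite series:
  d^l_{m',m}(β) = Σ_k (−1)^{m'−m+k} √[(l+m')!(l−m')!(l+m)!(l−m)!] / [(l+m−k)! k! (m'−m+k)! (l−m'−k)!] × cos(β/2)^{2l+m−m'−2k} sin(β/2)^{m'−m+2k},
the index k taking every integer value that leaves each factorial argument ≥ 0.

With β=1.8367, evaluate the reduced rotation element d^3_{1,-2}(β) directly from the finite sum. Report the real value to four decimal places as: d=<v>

d^3_{1,-2}(β=1.8367) via Wigner's sum:
Half-angle: c=0.607132, s=0.794601. N=√(24·2·1·120)=75.894664
Admissible k: 0..1 (factorial args all ≥0)
  k=0: (−1)^3·75.8947/(12)·0.6071^3·0.7946^3 = -0.710112
  k=1: (−1)^4·75.8947/(24)·0.6071^1·0.7946^5 = +0.608175
d^3_{1,-2}(1.8367) = -0.710112 +0.608175 = -0.101937

d=-0.1019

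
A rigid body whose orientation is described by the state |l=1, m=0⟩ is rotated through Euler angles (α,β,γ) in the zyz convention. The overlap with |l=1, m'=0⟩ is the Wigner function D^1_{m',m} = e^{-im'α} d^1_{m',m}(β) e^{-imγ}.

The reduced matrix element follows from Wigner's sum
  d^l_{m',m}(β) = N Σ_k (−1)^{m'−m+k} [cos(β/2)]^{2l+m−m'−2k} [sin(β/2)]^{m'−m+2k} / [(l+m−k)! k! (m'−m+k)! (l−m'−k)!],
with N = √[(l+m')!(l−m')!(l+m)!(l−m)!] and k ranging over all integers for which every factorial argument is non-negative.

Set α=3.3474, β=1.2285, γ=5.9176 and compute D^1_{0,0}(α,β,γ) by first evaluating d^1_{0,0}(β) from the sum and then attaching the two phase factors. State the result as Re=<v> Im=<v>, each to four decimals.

Re=0.3357 Im=0.0000

First d^1_{0,0}(β=1.2285), then the phase factors e^{-i(0)α} and e^{-i(0)γ}:
With c≡cos(β/2)=0.817206 and s≡sin(β/2)=0.576346, N=[1·1·1·1]^{1/2}=1.000000
Admissible k: 0..1 (factorial args all ≥0)
  k=0: (−1)^0·1.0000/(1)·0.8172^2·0.5763^0 = +0.667826
  k=1: (−1)^1·1.0000/(1)·0.8172^0·0.5763^2 = -0.332174
d^1_{0,0}(1.2285) = +0.667826 -0.332174 = +0.335651
D = (+1.000000+0.000000i)·(+0.335651)·(+1.000000+0.000000i) = +0.335651+0.000000i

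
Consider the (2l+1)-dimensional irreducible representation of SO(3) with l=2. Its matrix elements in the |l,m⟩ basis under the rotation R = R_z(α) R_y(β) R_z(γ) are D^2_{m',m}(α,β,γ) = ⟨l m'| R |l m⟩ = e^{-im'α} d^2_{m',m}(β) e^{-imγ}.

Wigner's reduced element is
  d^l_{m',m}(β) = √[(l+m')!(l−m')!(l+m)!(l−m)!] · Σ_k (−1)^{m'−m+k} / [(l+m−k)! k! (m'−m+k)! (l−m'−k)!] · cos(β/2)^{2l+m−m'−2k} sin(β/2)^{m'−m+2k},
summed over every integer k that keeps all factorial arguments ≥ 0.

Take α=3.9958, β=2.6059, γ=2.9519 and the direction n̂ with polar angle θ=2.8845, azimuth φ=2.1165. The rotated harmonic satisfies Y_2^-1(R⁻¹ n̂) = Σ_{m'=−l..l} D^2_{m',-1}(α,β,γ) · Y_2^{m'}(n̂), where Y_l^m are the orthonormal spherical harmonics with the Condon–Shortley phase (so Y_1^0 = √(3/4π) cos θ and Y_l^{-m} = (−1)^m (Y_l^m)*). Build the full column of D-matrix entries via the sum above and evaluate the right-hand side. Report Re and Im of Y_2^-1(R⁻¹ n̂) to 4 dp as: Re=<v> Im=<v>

Need the full column D^2_{m',-1} for m'=−2..2 at α=3.9958, β=2.6059, γ=2.9519.
cos(β/2)=0.264655, sin(β/2)=0.964343
d^2_{-2,-1}: single k=1 term ⇒ +0.035752;  D = -0.001861-0.035704i
d^2_{-1,-1}: k∈[0..1] ⇒ +0.004906 -0.195409 = -0.190503;  D = -0.149967-0.117479i
d^2_{0,-1}: k∈[0..1] ⇒ -0.043787 +0.581368 = +0.537580;  D = -0.527937+0.101365i
d^2_{1,-1}: k∈[0..1] ⇒ +0.195409 -0.864821 = -0.669412;  D = -0.336616+0.578621i
d^2_{2,-1}: single k=0 term ⇒ -0.474685;  D = -0.152610-0.449484i
Y_2^{m'}(θ=2.8845,φ=2.1165) and Σ D·Y over m':
  (-0.0019-0.0357i)·(-0.0115+0.0222i)  (-0.1500-0.1175i)·(+0.0986+0.1624i)  (-0.5279+0.1014i)·(+0.5696+0.0000i)  (-0.3366+0.5786i)·(-0.0986+0.1624i)  (-0.1526-0.4495i)·(-0.0115-0.0222i)
Y_2^-1(R⁻¹ n̂) = -0.364587-0.080985i

Re=-0.3646 Im=-0.0810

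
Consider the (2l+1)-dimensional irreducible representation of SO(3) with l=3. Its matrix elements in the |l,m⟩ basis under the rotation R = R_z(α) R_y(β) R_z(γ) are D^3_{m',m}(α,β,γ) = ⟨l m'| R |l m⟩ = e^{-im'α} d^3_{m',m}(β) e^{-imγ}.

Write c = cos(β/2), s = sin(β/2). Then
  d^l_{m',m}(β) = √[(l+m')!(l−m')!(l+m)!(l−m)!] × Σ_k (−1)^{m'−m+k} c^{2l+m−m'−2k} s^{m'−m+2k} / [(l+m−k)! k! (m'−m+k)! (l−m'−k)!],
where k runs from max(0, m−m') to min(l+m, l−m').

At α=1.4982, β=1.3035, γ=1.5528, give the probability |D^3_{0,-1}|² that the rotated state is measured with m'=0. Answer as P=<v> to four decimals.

Split into d^3_{0,-1}(β=1.3035) × two z-phases.
c=cos(1.3035/2)=0.795024, s=sin(1.3035/2)=0.606579; N=√[6·6·2·24]=41.569219
k: max(0,(-1)−(0))=0 … min(3+(-1),3−(0))=2
  k=0: (−1)^1·41.5692/(12)·0.7950^5·0.6066^1 = -0.667387
  k=1: (−1)^2·41.5692/(4)·0.7950^3·0.6066^3 = +1.165502
  k=2: (−1)^3·41.5692/(12)·0.7950^1·0.6066^5 = -0.226155
d^3_{0,-1}(1.3035) = -0.667387 +1.165502 -0.226155 = +0.271960
|D^3_{0,-1}|² = |d^3_{0,-1}(β)|² = (+0.271960)² = 0.073963 (the z-rotation phases have unit modulus)

P=0.0740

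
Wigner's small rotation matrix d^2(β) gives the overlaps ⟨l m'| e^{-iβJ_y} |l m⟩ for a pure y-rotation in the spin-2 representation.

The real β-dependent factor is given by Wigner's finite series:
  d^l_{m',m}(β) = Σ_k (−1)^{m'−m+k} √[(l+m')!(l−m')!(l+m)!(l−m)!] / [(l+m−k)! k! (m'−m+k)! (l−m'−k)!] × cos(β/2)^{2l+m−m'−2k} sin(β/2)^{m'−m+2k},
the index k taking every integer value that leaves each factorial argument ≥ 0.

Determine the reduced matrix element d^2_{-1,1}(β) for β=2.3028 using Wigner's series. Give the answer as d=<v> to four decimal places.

d^2_{-1,1}(β=2.3028) via Wigner's sum:
Half-angle: c=0.407209, s=0.913335. N=√(1·6·6·1)=6.000000
Admissible k: 2..3 (factorial args all ≥0)
  k=2: (−1)^0·6.0000/(2)·0.4072^2·0.9133^2 = +0.414970
  k=3: (−1)^1·6.0000/(6)·0.4072^0·0.9133^4 = -0.695857
d^2_{-1,1}(2.3028) = +0.414970 -0.695857 = -0.280888

d=-0.2809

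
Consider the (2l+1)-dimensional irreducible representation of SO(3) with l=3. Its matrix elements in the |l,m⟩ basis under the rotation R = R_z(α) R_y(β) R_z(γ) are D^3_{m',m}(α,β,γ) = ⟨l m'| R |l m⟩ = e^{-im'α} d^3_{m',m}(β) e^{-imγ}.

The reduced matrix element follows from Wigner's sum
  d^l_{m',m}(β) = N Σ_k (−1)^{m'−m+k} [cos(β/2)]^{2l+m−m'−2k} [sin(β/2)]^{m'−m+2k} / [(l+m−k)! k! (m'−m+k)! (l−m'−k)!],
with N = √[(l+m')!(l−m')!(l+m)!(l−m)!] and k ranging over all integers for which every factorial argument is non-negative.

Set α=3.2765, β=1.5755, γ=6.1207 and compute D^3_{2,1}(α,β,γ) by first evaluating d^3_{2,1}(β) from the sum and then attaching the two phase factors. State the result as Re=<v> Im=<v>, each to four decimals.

Re=0.3967 Im=-0.0427

Split into d^3_{2,1}(β=1.5755) × two z-phases.
Half-angle: c=0.705442, s=0.708768. N=√(120·1·24·2)=75.894664
k∈{0,1} keeps every argument non-negative
  k=0: (−1)^1·75.8947/(24)·0.7054^5·0.7088^1 = -0.391571
  k=1: (−1)^2·75.8947/(12)·0.7054^3·0.7088^3 = +0.790543
d^3_{2,1}(1.5755) = -0.391571 +0.790543 = +0.398973
Phases: e^{-i·(2)·3.2765}=+0.963820-0.266553i, e^{-i·(1)·6.1207}=+0.986828+0.161771i ⇒ D=+0.396677-0.042739i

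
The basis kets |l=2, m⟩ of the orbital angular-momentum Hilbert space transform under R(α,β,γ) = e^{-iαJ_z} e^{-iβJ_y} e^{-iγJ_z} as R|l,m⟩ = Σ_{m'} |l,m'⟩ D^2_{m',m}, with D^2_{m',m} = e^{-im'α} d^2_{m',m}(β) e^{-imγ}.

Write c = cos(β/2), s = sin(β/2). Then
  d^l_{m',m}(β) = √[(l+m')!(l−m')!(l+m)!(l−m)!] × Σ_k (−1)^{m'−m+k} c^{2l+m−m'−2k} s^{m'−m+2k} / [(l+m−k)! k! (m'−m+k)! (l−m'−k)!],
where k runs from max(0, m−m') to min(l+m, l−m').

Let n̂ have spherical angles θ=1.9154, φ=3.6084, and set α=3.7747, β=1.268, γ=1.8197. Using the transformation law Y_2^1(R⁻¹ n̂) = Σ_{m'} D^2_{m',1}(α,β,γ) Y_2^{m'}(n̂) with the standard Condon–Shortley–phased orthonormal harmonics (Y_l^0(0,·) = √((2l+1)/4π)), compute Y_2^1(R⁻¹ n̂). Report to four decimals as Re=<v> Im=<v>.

Re=0.1812 Im=0.3290

Need the full column D^2_{m',1} for m'=−2..2 at α=3.7747, β=1.268, γ=1.8197.
cos(β/2)=0.805664, sin(β/2)=0.592372
d^2_{-2,1}: single k=3 term ⇒ +0.334941;  D = +0.284933-0.176063i
d^2_{-1,1}: k∈[2..3] ⇒ +0.683312 -0.123134 = +0.560178;  D = -0.209966+0.519339i
d^2_{0,1}: k∈[1..2] ⇒ +0.758810 -0.410217 = +0.348593;  D = -0.085873-0.337850i
d^2_{1,1}: k∈[0..1] ⇒ +0.421325 -0.683312 = -0.261987;  D = -0.202259-0.166519i
d^2_{2,1}: single k=0 term ⇒ -0.619566;  D = +0.618605+0.034478i
Y_2^{m'}(θ=1.9154,φ=3.6084) and Σ D·Y over m':
  (+0.2849-0.1761i)·(+0.2036-0.2750i)  (-0.2100+0.5193i)·(+0.2194-0.1105i)  (-0.0859-0.3379i)·(-0.2074+0.0000i)  (-0.2023-0.1665i)·(-0.2194-0.1105i)  (+0.6186+0.0345i)·(+0.2036+0.2750i)
Y_2^1(R⁻¹ n̂) = +0.181158+0.329045i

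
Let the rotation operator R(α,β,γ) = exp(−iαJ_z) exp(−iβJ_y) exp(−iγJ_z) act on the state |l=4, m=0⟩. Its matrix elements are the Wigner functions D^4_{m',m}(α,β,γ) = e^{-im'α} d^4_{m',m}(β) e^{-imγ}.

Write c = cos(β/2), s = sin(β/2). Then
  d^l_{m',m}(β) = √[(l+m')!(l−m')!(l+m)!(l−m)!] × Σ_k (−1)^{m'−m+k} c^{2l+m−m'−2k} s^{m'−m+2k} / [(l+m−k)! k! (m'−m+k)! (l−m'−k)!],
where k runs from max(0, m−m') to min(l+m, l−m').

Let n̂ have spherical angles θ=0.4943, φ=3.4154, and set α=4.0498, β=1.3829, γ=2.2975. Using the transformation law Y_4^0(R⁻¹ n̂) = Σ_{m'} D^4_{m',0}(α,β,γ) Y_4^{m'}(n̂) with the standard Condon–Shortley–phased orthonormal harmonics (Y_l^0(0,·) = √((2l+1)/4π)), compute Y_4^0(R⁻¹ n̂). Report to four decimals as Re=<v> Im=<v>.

Need the full column D^4_{m',0} for m'=−4..4 at α=4.0498, β=1.3829, γ=2.2975.
cos(β/2)=0.770322, sin(β/2)=0.637655
d^4_{-4,0}: single k=4 term ⇒ +0.487059;  D = -0.429464-0.229754i
d^4_{-3,0}: k∈[3..4] ⇒ +0.832115 -0.570177 = +0.261938;  D = +0.239495-0.106083i
d^4_{-2,0}: k∈[2..4] ⇒ +0.805985 -1.472727 +0.378425 = -0.288317;  D = +0.070106-0.279663i
d^4_{-1,0}: k∈[1..4] ⇒ +0.458995 -1.887058 +1.293039 -0.147668 = -0.282692;  D = +0.173901+0.222875i
d^4_{0,0}: k∈[0..4] ⇒ +0.123988 -1.359333 +2.095727 -0.638232 +0.027333 = +0.249483;  D = +0.249483+0.000000i
d^4_{1,0}: k∈[0..3] ⇒ -0.458995 +1.887058 -1.293039 +0.147668 = +0.282692;  D = -0.173901+0.222875i
d^4_{2,0}: k∈[0..2] ⇒ +0.805985 -1.472727 +0.378425 = -0.288317;  D = +0.070106+0.279663i
d^4_{3,0}: k∈[0..1] ⇒ -0.832115 +0.570177 = -0.261938;  D = -0.239495-0.106083i
d^4_{4,0}: single k=0 term ⇒ +0.487059;  D = -0.429464+0.229754i
Y_4^{m'}(θ=0.4943,φ=3.4154) and Σ D·Y over m':
  (-0.4295-0.2298i)·(+0.0103-0.0199i)  (+0.2395-0.1061i)·(-0.0801+0.0861i)  (+0.0701-0.2797i)·(+0.2844-0.1734i)  (+0.1739+0.2229i)·(-0.4612+0.1295i)  (+0.2495+0.0000i)·(+0.0815+0.0000i)  (-0.1739+0.2229i)·(+0.4612+0.1295i)  (+0.0701+0.2797i)·(+0.2844+0.1734i)  (-0.2395-0.1061i)·(+0.0801+0.0861i)  (-0.4295+0.2298i)·(+0.0103+0.0199i)
Y_4^0(R⁻¹ n̂) = -0.293028+0.000000i

Re=-0.2930 Im=0.0000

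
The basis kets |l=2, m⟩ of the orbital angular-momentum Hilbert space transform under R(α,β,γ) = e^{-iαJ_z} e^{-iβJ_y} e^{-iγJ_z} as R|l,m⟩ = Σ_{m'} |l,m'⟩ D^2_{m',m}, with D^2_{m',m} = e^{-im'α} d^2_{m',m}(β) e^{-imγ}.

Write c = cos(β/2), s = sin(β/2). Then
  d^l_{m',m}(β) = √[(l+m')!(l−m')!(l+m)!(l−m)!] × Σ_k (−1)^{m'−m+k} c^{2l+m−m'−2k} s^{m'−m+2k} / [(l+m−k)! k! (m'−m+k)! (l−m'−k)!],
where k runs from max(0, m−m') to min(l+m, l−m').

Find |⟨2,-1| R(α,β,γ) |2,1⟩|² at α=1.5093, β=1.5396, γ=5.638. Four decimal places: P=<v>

First d^2_{-1,1}(β=1.5396), then the phase factors e^{-i(-1)α} and e^{-i(1)γ}:
With c≡cos(β/2)=0.718050 and s≡sin(β/2)=0.695992, N=[1·6·6·1]^{1/2}=6.000000
k: max(0,(1)−(-1))=2 … min(2+(1),2−(-1))=3
  k=2: (−1)^0·6.0000/(2)·0.7180^2·0.6960^2 = +0.749270
  k=3: (−1)^1·6.0000/(6)·0.7180^0·0.6960^4 = -0.234648
d^2_{-1,1}(1.5396) = +0.749270 -0.234648 = +0.514623
|D^2_{-1,1}|² = |d^2_{-1,1}(β)|² = (+0.514623)² = 0.264837 (the z-rotation phases have unit modulus)

P=0.2648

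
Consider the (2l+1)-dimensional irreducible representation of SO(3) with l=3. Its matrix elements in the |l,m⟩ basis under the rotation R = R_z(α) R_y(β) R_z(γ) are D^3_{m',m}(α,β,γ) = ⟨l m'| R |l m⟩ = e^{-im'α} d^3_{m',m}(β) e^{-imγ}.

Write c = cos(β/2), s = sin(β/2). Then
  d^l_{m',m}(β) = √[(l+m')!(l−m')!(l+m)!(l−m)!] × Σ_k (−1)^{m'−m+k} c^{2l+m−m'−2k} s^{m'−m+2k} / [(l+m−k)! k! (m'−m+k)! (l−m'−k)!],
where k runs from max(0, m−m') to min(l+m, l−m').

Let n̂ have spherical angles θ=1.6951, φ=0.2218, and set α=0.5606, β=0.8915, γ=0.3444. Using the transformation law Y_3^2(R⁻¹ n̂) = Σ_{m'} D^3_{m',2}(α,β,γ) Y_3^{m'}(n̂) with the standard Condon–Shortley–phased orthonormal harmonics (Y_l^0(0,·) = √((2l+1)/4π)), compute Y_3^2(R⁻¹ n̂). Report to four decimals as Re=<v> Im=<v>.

Re=-0.0062 Im=-0.3835

Need the full column D^3_{m',2} for m'=−3..3 at α=0.5606, β=0.8915, γ=0.3444.
cos(β/2)=0.902288, sin(β/2)=0.431135
d^3_{-3,2}: single k=5 term ⇒ +0.032922;  D = +0.017981+0.027578i
d^3_{-2,2}: k∈[4..5] ⇒ +0.140641 -0.006422 = +0.134219;  D = +0.121866+0.056245i
d^3_{-1,2}: k∈[3..4] ⇒ +0.372309 -0.042502 = +0.329807;  D = +0.327101-0.042166i
d^3_{0,2}: k∈[2..3] ⇒ +0.674787 -0.154064 = +0.520722;  D = +0.402002-0.330977i
d^3_{1,2}: k∈[1..2] ⇒ +0.815338 -0.372309 = +0.443029;  D = +0.139949-0.420344i
d^3_{2,2}: k∈[0..1] ⇒ +0.539597 -0.615993 = -0.076396;  D = +0.018100+0.074221i
d^3_{3,2}: single k=0 term ⇒ -0.631558;  D = +0.452966+0.440100i
Y_3^{m'}(θ=1.6951,φ=0.2218) and Σ D·Y over m':
  (+0.0180+0.0276i)·(+0.3207-0.2517i)  (+0.1219+0.0562i)·(-0.1127+0.0535i)  (+0.3271-0.0422i)·(-0.2888+0.0651i)  (+0.4020-0.3310i)·(+0.1352+0.0000i)  (+0.1399-0.4203i)·(+0.2888+0.0651i)  (+0.0181+0.0742i)·(-0.1127-0.0535i)  (+0.4530+0.4401i)·(-0.3207-0.2517i)
Y_3^2(R⁻¹ n̂) = -0.006158-0.383514i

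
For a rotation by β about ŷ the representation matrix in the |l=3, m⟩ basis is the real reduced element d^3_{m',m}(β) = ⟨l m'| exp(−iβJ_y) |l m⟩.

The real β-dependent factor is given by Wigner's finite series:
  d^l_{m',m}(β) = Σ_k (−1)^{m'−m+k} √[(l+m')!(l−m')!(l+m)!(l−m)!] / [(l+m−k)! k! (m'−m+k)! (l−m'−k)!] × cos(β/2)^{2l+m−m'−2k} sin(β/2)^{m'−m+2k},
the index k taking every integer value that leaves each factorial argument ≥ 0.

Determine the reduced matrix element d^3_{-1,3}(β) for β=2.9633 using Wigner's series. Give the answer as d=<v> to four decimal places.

d^3_{-1,3}(β=2.9633) via Wigner's sum:
c=cos(2.9633/2)=0.089028, s=sin(2.9633/2)=0.996029; N=√[2·24·720·1]=185.903201
The bounds max(0,m−m')=4 and min(l+m,l−m')=4 give 1 term
  k=4: (−1)^0·185.9032/(48)·0.0890^2·0.9960^4 = +0.030213
d^3_{-1,3}(2.9633) = +0.030213

d=0.0302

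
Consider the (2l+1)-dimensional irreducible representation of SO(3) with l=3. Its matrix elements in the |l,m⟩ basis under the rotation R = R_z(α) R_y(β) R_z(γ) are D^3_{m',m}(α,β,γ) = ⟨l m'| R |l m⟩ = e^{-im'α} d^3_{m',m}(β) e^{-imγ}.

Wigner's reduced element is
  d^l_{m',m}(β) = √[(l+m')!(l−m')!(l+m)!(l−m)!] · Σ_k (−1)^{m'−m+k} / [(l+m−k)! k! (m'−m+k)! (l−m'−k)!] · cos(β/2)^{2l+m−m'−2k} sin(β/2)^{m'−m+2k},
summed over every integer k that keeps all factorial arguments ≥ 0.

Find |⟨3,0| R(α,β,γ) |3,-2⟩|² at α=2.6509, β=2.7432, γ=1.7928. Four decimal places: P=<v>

P=0.0361

D^3_{0,-2}(2.6509,2.7432,1.7928) = e^{-i·0·2.6509}·d^3_{0,-2}(2.7432)·e^{-i·-2·1.7928}. Compute d first:
c=cos(2.7432/2)=0.197882, s=sin(2.7432/2)=0.980226; N=√[6·6·1·120]=65.726707
k∈{0,1} keeps every argument non-negative
  k=0: (−1)^2·65.7267/(12)·0.1979^4·0.9802^2 = +0.008069
  k=1: (−1)^3·65.7267/(12)·0.1979^2·0.9802^4 = -0.198005
d^3_{0,-2}(2.7432) = +0.008069 -0.198005 = -0.189936
|D^3_{0,-2}|² = |d^3_{0,-2}(β)|² = (-0.189936)² = 0.036076 (the z-rotation phases have unit modulus)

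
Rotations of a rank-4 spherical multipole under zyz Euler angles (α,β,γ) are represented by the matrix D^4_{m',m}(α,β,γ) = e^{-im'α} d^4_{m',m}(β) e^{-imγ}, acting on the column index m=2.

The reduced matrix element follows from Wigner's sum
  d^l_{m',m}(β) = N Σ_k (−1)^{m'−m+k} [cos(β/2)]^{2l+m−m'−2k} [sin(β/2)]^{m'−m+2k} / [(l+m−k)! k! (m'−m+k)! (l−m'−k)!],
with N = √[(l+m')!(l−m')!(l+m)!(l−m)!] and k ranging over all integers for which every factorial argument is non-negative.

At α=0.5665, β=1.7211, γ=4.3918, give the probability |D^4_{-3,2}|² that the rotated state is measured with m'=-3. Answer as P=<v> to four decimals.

Split into d^4_{-3,2}(β=1.7211) × two z-phases.
With c≡cos(β/2)=0.652021 and s≡sin(β/2)=0.758201, N=[1·5040·720·2]^{1/2}=2693.993318
Admissible k: 5..6 (factorial args all ≥0)
  k=5: (−1)^0·2693.9933/(240)·0.6520^3·0.7582^5 = +0.779636
  k=6: (−1)^1·2693.9933/(720)·0.6520^1·0.7582^7 = -0.351412
d^4_{-3,2}(1.7211) = +0.779636 -0.351412 = +0.428223
|D^4_{-3,2}|² = |d^4_{-3,2}(β)|² = (+0.428223)² = 0.183375 (the z-rotation phases have unit modulus)

P=0.1834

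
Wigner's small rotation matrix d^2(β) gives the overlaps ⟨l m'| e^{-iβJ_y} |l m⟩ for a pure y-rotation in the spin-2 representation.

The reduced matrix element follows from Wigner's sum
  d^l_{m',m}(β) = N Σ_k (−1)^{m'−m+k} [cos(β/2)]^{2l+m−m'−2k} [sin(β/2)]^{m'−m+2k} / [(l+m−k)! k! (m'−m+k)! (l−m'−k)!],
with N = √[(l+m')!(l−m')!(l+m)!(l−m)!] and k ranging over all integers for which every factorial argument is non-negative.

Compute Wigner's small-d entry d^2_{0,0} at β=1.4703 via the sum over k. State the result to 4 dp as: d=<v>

d^2_{0,0}(β=1.4703) via Wigner's sum:
c=cos(1.4703/2)=0.741730, s=sin(1.4703/2)=0.670698; N=√[2·2·2·2]=4.000000
Admissible k: 0..2 (factorial args all ≥0)
  k=0: (−1)^0·4.0000/(4)·0.7417^4·0.6707^0 = +0.302680
  k=1: (−1)^1·4.0000/(1)·0.7417^2·0.6707^2 = -0.989934
  k=2: (−1)^2·4.0000/(4)·0.7417^0·0.6707^4 = +0.202353
d^2_{0,0}(1.4703) = +0.302680 -0.989934 +0.202353 = -0.484902

d=-0.4849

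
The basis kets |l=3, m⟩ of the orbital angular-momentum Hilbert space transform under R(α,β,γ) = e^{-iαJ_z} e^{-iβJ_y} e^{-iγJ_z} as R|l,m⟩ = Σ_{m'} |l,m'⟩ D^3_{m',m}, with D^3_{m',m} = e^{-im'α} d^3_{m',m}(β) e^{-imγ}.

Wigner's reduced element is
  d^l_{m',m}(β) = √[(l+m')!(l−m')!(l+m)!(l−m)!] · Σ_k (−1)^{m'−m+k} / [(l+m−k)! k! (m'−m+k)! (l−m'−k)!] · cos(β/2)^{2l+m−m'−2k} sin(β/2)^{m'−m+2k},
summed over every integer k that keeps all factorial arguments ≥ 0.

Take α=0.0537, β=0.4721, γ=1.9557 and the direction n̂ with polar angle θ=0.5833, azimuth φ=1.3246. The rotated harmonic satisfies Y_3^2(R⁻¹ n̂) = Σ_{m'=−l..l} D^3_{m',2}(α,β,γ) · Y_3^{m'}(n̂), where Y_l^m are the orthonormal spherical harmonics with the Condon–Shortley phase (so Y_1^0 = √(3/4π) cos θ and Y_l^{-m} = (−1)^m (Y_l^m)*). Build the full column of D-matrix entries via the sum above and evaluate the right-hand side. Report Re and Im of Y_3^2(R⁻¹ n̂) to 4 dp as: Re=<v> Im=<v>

Need the full column D^3_{m',2} for m'=−3..3 at α=0.0537, β=0.4721, γ=1.9557.
cos(β/2)=0.972269, sin(β/2)=0.233864
d^3_{-3,2}: single k=5 term ⇒ +0.001666;  D = -0.001367+0.000953i
d^3_{-2,2}: k∈[4..5] ⇒ +0.014138 -0.000164 = +0.013975;  D = -0.011019+0.008595i
d^3_{-1,2}: k∈[3..4] ⇒ +0.074350 -0.002151 = +0.072199;  D = -0.054465+0.047395i
d^3_{0,2}: k∈[2..3] ⇒ +0.267691 -0.015488 = +0.252203;  D = -0.181093+0.175533i
d^3_{1,2}: k∈[1..2] ⇒ +0.642534 -0.074350 = +0.568184;  D = -0.386168+0.416783i
d^3_{2,2}: k∈[0..1] ⇒ +0.844733 -0.244367 = +0.600366;  D = -0.383814+0.461655i
d^3_{3,2}: single k=0 term ⇒ -0.497705;  D = +0.297183-0.399240i
Y_3^{m'}(θ=0.5833,φ=1.3246) and Σ D·Y over m':
  (-0.0014+0.0010i)·(-0.0469+0.0515i)  (-0.0110+0.0086i)·(-0.2280-0.1223i)  (-0.0545+0.0474i)·(+0.1077-0.4287i)  (-0.1811+0.1755i)·(+0.1505+0.0000i)  (-0.3862+0.4168i)·(-0.1077-0.4287i)  (-0.3838+0.4617i)·(-0.2280+0.1223i)  (+0.2972-0.3992i)·(+0.0469+0.0515i)
Y_3^2(R⁻¹ n̂) = +0.276617+0.019152i

Re=0.2766 Im=0.0192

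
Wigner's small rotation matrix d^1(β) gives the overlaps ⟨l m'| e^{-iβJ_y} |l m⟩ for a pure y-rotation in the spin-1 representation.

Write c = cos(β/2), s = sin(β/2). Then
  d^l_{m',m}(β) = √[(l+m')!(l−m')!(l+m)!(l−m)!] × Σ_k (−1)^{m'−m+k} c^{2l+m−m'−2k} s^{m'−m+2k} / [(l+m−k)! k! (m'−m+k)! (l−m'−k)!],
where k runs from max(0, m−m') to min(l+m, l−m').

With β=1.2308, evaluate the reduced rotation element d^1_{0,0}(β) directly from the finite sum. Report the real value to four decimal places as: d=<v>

d^1_{0,0}(β=1.2308) via Wigner's sum:
With c≡cos(β/2)=0.816543 and s≡sin(β/2)=0.577285, N=[1·1·1·1]^{1/2}=1.000000
k∈{0,1} keeps every argument non-negative
  k=0: (−1)^0·1.0000/(1)·0.8165^2·0.5773^0 = +0.666742
  k=1: (−1)^1·1.0000/(1)·0.8165^0·0.5773^2 = -0.333258
d^1_{0,0}(1.2308) = +0.666742 -0.333258 = +0.333484

d=0.3335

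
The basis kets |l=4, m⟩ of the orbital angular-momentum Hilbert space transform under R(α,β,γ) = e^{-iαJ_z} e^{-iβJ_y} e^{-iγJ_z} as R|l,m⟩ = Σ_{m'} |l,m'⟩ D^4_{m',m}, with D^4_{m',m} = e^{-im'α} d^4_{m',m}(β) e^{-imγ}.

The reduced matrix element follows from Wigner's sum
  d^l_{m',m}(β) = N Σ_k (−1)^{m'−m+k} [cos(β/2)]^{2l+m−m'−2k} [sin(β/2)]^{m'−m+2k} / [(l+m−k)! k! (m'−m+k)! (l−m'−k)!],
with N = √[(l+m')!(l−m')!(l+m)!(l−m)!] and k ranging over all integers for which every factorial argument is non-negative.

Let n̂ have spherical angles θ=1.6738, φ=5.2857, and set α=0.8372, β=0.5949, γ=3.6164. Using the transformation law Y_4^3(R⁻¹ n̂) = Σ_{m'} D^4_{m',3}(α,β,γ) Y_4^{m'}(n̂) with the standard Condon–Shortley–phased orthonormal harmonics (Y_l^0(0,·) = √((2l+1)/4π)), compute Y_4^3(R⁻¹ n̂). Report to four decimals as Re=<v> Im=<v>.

Re=-0.2506 Im=0.0888

Need the full column D^4_{m',3} for m'=−4..4 at α=0.8372, β=0.5949, γ=3.6164.
cos(β/2)=0.956087, sin(β/2)=0.293083
d^4_{-4,3}: single k=7 term ⇒ +0.000502;  D = +0.000174-0.000471i
d^4_{-3,3}: k∈[6..7] ⇒ +0.004055 -0.000054 = +0.004001;  D = -0.001860-0.003542i
d^4_{-2,3}: k∈[5..6] ⇒ +0.021214 -0.000665 = +0.020550;  D = -0.019911-0.005084i
d^4_{-1,3}: k∈[4..5] ⇒ +0.081559 -0.004598 = +0.076961;  D = -0.064068+0.042640i
d^4_{0,3}: k∈[3..4] ⇒ +0.237971 -0.022362 = +0.215609;  D = -0.031447+0.213303i
d^4_{1,3}: k∈[2..3] ⇒ +0.520758 -0.081559 = +0.439199;  D = +0.279846+0.338500i
d^4_{2,3}: k∈[1..2] ⇒ +0.800823 -0.225759 = +0.575064;  D = +0.574538+0.024588i
d^4_{3,3}: k∈[0..1] ⇒ +0.698199 -0.459266 = +0.238933;  D = +0.167419-0.170470i
d^4_{4,3}: single k=0 term ⇒ -0.605365;  D = +0.036804+0.604246i
Y_4^{m'}(θ=1.6738,φ=5.2857) and Σ D·Y over m':
  (+0.0002-0.0005i)·(-0.2865-0.3250i)  (-0.0019-0.0035i)·(+0.1253-0.0188i)  (-0.0199-0.0051i)·(+0.1261-0.2793i)  (-0.0641+0.0426i)·(+0.0768+0.1189i)  (-0.0314+0.2133i)·(+0.2842+0.0000i)  (+0.2798+0.3385i)·(-0.0768+0.1189i)  (+0.5745+0.0246i)·(+0.1261+0.2793i)  (+0.1674-0.1705i)·(-0.1253-0.0188i)  (+0.0368+0.6042i)·(-0.2865+0.3250i)
Y_4^3(R⁻¹ n̂) = -0.250612+0.088819i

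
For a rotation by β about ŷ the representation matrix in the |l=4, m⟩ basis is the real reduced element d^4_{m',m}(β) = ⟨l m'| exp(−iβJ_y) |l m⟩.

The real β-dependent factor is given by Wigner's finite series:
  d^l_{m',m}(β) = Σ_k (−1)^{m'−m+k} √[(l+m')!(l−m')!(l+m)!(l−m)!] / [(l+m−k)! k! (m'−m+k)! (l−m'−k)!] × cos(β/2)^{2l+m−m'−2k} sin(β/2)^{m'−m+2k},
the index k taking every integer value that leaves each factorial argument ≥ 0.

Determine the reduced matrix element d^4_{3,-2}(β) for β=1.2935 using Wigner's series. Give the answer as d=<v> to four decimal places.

d^4_{3,-2}(β=1.2935) via Wigner's sum:
c=cos(1.2935/2)=0.798046, s=sin(1.2935/2)=0.602596; N=√[5040·1·2·720]=2693.993318
k∈{0,1} keeps every argument non-negative
  k=0: (−1)^5·2693.9933/(240)·0.7980^3·0.6026^5 = -0.453316
  k=1: (−1)^6·2693.9933/(720)·0.7980^1·0.6026^7 = +0.086154
d^4_{3,-2}(1.2935) = -0.453316 +0.086154 = -0.367162

d=-0.3672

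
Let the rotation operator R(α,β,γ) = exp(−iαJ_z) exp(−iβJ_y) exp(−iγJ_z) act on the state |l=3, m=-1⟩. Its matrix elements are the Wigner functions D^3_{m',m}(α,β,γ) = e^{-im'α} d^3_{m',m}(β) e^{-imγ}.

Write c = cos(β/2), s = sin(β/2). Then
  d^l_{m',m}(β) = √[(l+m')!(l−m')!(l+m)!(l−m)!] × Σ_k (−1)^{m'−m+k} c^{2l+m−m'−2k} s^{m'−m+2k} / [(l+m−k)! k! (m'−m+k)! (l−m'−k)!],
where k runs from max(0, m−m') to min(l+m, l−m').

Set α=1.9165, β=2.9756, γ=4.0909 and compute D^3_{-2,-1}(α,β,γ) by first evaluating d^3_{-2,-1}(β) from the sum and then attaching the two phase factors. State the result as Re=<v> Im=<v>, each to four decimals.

Re=0.0002 Im=-0.0035

First d^3_{-2,-1}(β=2.9756), then the phase factors e^{-i(-2)α} and e^{-i(-1)γ}:
c=cos(2.9756/2)=0.082901, s=sin(2.9756/2)=0.996558; N=√[1·120·2·24]=75.894664
k∈{1,2} keeps every argument non-negative
  k=1: (−1)^0·75.8947/(24)·0.0829^5·0.9966^1 = +0.000012
  k=2: (−1)^1·75.8947/(12)·0.0829^3·0.9966^3 = -0.003566
d^3_{-2,-1}(2.9756) = +0.000012 -0.003566 = -0.003554
Attach z-rotation phases: D = e^{-i(-2)(1.9165)}·(-0.003554)·e^{-i(-1)(4.0909)} = +0.000248-0.003545i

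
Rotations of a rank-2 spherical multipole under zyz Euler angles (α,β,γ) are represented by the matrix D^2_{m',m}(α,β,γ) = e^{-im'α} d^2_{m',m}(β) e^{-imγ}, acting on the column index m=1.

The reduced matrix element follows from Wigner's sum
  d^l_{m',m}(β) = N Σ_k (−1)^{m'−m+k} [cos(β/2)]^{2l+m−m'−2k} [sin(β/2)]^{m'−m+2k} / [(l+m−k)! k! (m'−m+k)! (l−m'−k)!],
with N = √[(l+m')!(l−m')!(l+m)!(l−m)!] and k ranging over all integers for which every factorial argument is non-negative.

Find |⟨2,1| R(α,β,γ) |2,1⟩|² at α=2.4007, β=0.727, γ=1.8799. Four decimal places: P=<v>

First d^2_{1,1}(β=0.727), then the phase factors e^{-i(1)α} and e^{-i(1)γ}:
With c≡cos(β/2)=0.934658 and s≡sin(β/2)=0.355548, N=[6·1·6·1]^{1/2}=6.000000
k: max(0,(1)−(1))=0 … min(2+(1),2−(1))=1
  k=0: (−1)^0·6.0000/(6)·0.9347^4·0.3555^0 = +0.763152
  k=1: (−1)^1·6.0000/(2)·0.9347^2·0.3555^2 = -0.331301
d^2_{1,1}(0.727) = +0.763152 -0.331301 = +0.431851
|D^2_{1,1}|² = |d^2_{1,1}(β)|² = (+0.431851)² = 0.186496 (the z-rotation phases have unit modulus)

P=0.1865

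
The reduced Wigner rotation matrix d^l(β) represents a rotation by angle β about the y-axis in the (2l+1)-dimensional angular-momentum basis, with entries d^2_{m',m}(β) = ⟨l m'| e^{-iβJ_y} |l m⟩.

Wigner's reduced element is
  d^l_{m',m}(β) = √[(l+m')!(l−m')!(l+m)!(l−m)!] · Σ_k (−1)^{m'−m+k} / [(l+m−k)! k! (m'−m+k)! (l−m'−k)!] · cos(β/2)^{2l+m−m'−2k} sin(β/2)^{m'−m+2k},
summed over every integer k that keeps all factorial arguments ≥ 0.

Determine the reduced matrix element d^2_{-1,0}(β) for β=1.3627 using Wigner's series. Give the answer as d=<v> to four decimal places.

d=0.2476

d^2_{-1,0}(β=1.3627) via Wigner's sum:
Half-angle: c=0.776723, s=0.629842. N=√(1·6·2·2)=4.898979
k∈{1,2} keeps every argument non-negative
  k=1: (−1)^0·4.8990/(2)·0.7767^3·0.6298^1 = +0.722946
  k=2: (−1)^1·4.8990/(2)·0.7767^1·0.6298^3 = -0.475376
d^2_{-1,0}(1.3627) = +0.722946 -0.475376 = +0.247571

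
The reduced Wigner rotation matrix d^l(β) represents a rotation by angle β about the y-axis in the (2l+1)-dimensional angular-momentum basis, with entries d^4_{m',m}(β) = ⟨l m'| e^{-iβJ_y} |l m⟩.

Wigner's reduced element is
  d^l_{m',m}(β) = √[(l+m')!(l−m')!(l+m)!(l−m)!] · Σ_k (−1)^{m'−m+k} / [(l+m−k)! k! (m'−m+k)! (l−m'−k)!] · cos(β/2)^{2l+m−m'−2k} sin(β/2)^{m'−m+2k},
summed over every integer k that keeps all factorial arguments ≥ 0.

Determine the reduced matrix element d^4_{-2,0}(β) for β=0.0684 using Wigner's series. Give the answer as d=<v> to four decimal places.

d^4_{-2,0}(β=0.0684) via Wigner's sum:
Half-angle: c=0.999415, s=0.034193. N=√(2·720·24·24)=910.735966
The bounds max(0,m−m')=2 and min(l+m,l−m')=4 give 3 terms
  k=2: (−1)^0·910.7360/(96)·0.9994^6·0.0342^2 = +0.011053
  k=3: (−1)^1·910.7360/(36)·0.9994^4·0.0342^4 = -0.000035
  k=4: (−1)^2·910.7360/(96)·0.9994^2·0.0342^6 = +0.000000
d^4_{-2,0}(0.0684) = +0.011053 -0.000035 +0.000000 = +0.011019

d=0.0110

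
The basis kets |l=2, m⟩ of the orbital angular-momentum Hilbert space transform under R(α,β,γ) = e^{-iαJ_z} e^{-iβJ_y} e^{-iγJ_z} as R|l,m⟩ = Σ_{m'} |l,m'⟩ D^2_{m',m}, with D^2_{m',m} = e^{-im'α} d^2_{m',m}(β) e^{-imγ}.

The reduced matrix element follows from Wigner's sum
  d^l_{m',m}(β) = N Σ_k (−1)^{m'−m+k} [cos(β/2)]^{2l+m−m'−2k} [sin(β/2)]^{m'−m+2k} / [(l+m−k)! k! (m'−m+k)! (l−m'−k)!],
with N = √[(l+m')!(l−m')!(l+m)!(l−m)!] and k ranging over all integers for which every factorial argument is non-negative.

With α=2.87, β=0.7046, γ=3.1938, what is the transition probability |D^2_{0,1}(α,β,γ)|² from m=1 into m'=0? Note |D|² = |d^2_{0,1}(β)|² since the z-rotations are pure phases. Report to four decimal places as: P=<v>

D^2_{0,1}(2.87,0.7046,3.1938) = e^{-i·0·2.87}·d^2_{0,1}(0.7046)·e^{-i·1·3.1938}. Compute d first:
Half-angle: c=0.938582, s=0.345057. N=√(2·2·6·1)=4.898979
Admissible k: 1..2 (factorial args all ≥0)
  k=1: (−1)^0·4.8990/(2)·0.9386^3·0.3451^1 = +0.698849
  k=2: (−1)^1·4.8990/(2)·0.9386^1·0.3451^3 = -0.094454
d^2_{0,1}(0.7046) = +0.698849 -0.094454 = +0.604394
|D^2_{0,1}|² = |d^2_{0,1}(β)|² = (+0.604394)² = 0.365292 (the z-rotation phases have unit modulus)

P=0.3653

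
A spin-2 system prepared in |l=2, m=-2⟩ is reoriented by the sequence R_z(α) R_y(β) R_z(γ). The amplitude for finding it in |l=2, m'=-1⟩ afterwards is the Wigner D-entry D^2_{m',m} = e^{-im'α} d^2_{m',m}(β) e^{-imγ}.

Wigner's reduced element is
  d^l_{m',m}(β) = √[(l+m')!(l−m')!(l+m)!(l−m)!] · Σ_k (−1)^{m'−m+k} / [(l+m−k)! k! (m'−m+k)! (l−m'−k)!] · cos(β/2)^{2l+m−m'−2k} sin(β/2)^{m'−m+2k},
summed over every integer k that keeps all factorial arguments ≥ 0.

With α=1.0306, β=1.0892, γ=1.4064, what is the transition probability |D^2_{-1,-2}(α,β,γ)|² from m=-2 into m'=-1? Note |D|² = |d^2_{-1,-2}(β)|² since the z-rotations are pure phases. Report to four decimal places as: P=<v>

P=0.4204

D^2_{-1,-2}(1.0306,1.0892,1.4064) = e^{-i·-1·1.0306}·d^2_{-1,-2}(1.0892)·e^{-i·-2·1.4064}. Compute d first:
c=cos(1.0892/2)=0.855335, s=sin(1.0892/2)=0.518076; N=√[1·6·1·24]=12.000000
k∈{0} keeps every argument non-negative
  k=0: (−1)^1·12.0000/(6)·0.8553^3·0.5181^1 = -0.648383
d^2_{-1,-2}(1.0892) = -0.648383
|D^2_{-1,-2}|² = |d^2_{-1,-2}(β)|² = (-0.648383)² = 0.420400 (the z-rotation phases have unit modulus)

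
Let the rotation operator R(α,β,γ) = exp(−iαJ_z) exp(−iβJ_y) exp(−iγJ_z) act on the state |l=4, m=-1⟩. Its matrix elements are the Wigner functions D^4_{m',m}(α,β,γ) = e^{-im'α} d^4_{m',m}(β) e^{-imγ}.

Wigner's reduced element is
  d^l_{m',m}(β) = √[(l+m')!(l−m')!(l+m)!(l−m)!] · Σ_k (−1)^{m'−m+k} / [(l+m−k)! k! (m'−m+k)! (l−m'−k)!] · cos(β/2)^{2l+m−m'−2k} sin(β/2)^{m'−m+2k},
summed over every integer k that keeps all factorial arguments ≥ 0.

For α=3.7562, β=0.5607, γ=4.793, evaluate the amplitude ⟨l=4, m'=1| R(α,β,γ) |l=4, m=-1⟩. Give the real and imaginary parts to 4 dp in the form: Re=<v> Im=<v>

Re=0.2337 Im=0.3952

First d^4_{1,-1}(β=0.5607), then the phase factors e^{-i(1)α} and e^{-i(-1)γ}:
With c≡cos(β/2)=0.960959 and s≡sin(β/2)=0.276692, N=[120·6·6·120]^{1/2}=720.000000
The bounds max(0,m−m')=0 and min(l+m,l−m')=3 give 4 terms
  k=0: (−1)^2·720.0000/(72)·0.9610^6·0.2767^2 = +0.602867
  k=1: (−1)^3·720.0000/(24)·0.9610^4·0.2767^4 = -0.149943
  k=2: (−1)^4·720.0000/(48)·0.9610^2·0.2767^6 = +0.006216
  k=3: (−1)^5·720.0000/(720)·0.9610^0·0.2767^8 = -0.000034
d^4_{1,-1}(0.5607) = +0.602867 -0.149943 +0.006216 -0.000034 = +0.459105
Attach z-rotation phases: D = e^{-i(1)(3.7562)}·(+0.459105)·e^{-i(-1)(4.793)} = +0.233674+0.395188i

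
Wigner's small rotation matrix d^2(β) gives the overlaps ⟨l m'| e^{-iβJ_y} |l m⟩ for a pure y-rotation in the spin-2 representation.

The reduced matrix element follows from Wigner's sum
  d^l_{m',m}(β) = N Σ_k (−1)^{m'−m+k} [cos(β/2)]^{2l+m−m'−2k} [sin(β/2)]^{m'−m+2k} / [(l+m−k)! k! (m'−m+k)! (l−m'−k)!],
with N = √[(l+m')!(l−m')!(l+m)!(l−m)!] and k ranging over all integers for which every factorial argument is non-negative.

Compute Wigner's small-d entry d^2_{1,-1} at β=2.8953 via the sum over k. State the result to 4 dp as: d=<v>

d^2_{1,-1}(β=2.8953) via Wigner's sum:
c=cos(2.8953/2)=0.122835, s=sin(2.8953/2)=0.992427; N=√[6·1·1·6]=6.000000
k∈{0,1} keeps every argument non-negative
  k=0: (−1)^2·6.0000/(2)·0.1228^2·0.9924^2 = +0.044583
  k=1: (−1)^3·6.0000/(6)·0.1228^0·0.9924^4 = -0.970051
d^2_{1,-1}(2.8953) = +0.044583 -0.970051 = -0.925468

d=-0.9255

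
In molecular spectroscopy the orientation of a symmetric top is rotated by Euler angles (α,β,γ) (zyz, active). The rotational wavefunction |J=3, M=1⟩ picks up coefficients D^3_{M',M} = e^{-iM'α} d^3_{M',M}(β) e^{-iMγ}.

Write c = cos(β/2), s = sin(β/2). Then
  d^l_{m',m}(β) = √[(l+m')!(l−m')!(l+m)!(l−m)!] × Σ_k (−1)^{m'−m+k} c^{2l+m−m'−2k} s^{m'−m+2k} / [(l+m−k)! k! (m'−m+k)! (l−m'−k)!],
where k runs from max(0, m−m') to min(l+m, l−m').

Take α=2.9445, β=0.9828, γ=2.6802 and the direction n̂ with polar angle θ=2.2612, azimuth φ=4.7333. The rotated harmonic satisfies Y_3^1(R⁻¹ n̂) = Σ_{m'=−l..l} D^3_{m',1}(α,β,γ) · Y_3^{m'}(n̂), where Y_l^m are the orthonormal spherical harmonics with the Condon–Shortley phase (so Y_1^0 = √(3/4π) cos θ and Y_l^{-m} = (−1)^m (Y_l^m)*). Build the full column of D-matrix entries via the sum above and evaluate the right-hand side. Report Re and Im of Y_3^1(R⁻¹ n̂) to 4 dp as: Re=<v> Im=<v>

Re=0.0038 Im=0.0591

Need the full column D^3_{m',1} for m'=−3..3 at α=2.9445, β=0.9828, γ=2.6802.
cos(β/2)=0.881673, sin(β/2)=0.471861
d^3_{-3,1}: single k=4 term ⇒ +0.149251;  D = +0.147993-0.019331i
d^3_{-2,1}: k∈[3..4] ⇒ +0.455401 -0.065219 = +0.390182;  D = -0.389301-0.026203i
d^3_{-1,1}: k∈[2..4] ⇒ +0.807252 -0.308291 +0.011038 = +0.509999;  D = +0.492290+0.133229i
d^3_{0,1}: k∈[1..3] ⇒ +0.870848 -0.748301 +0.071444 = +0.193992;  D = -0.173707-0.086364i
d^3_{1,1}: k∈[0..2] ⇒ +0.469727 -1.076336 +0.231218 = -0.375391;  D = -0.296904-0.229709i
d^3_{2,1}: k∈[0..1] ⇒ -0.794972 +0.455401 = -0.339571;  D = +0.222684+0.256359i
d^3_{3,1}: single k=0 term ⇒ +0.521079;  D = +0.258066+0.452687i
Y_3^{m'}(θ=2.2612,φ=4.7333) and Σ D·Y over m':
  (+0.1480-0.0193i)·(-0.0120-0.1908i)  (-0.3893-0.0262i)·(+0.3865-0.0162i)  (+0.4923+0.1332i)·(+0.0054+0.2561i)  (-0.1737-0.0864i)·(+0.2310+0.0000i)  (-0.2969-0.2297i)·(-0.0054+0.2561i)  (+0.2227+0.2564i)·(+0.3865+0.0162i)  (+0.2581+0.4527i)·(+0.0120-0.1908i)
Y_3^1(R⁻¹ n̂) = +0.003843+0.059053i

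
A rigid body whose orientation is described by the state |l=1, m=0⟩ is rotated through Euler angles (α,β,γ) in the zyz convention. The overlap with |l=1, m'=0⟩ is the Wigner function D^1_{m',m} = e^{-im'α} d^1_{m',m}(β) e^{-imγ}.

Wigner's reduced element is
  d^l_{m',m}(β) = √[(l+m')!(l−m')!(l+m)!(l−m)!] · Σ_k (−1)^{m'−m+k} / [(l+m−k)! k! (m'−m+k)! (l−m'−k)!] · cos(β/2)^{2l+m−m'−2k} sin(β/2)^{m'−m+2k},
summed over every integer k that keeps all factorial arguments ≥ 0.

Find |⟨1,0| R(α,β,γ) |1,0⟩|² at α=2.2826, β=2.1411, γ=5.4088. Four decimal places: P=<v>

P=0.2915

Split into d^1_{0,0}(β=2.1411) × two z-phases.
c=cos(2.1411/2)=0.479642, s=sin(2.1411/2)=0.877464; N=√[1·1·1·1]=1.000000
Admissible k: 0..1 (factorial args all ≥0)
  k=0: (−1)^0·1.0000/(1)·0.4796^2·0.8775^0 = +0.230056
  k=1: (−1)^1·1.0000/(1)·0.4796^0·0.8775^2 = -0.769944
d^1_{0,0}(2.1411) = +0.230056 -0.769944 = -0.539888
|D^1_{0,0}|² = |d^1_{0,0}(β)|² = (-0.539888)² = 0.291479 (the z-rotation phases have unit modulus)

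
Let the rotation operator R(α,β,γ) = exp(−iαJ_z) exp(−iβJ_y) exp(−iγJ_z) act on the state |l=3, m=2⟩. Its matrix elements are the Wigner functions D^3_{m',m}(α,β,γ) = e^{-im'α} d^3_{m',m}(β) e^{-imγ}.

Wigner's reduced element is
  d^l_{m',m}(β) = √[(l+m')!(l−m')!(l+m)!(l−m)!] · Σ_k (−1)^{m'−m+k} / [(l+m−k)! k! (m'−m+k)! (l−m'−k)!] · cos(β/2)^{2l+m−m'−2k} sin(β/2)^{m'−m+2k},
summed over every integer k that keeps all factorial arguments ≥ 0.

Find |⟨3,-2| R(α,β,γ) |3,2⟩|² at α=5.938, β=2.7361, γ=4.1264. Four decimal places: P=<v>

D^3_{-2,2}(5.938,2.7361,4.1264) = e^{-i·-2·5.938}·d^3_{-2,2}(2.7361)·e^{-i·2·4.1264}. Compute d first:
c=cos(2.7361/2)=0.201360, s=sin(2.7361/2)=0.979517; N=√[1·120·120·1]=120.000000
Admissible k: 4..5 (factorial args all ≥0)
  k=4: (−1)^0·120.0000/(24)·0.2014^2·0.9795^4 = +0.186623
  k=5: (−1)^1·120.0000/(120)·0.2014^0·0.9795^6 = -0.883228
d^3_{-2,2}(2.7361) = +0.186623 -0.883228 = -0.696604
|D^3_{-2,2}|² = |d^3_{-2,2}(β)|² = (-0.696604)² = 0.485258 (the z-rotation phases have unit modulus)

P=0.4853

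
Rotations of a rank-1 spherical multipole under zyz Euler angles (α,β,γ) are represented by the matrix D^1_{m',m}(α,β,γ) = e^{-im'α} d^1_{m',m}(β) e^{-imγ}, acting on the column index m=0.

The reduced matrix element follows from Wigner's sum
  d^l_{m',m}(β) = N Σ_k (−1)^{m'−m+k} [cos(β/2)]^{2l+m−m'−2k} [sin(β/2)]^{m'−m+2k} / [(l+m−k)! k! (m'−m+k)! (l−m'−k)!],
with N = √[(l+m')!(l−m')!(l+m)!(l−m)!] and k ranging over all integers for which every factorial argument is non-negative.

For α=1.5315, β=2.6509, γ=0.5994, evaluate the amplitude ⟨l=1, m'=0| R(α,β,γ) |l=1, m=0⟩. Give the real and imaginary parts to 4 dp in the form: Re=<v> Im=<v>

First d^1_{0,0}(β=2.6509), then the phase factors e^{-i(0)α} and e^{-i(0)γ}:
Half-angle: c=0.242892, s=0.970053. N=√(1·1·1·1)=1.000000
Admissible k: 0..1 (factorial args all ≥0)
  k=0: (−1)^0·1.0000/(1)·0.2429^2·0.9701^0 = +0.058997
  k=1: (−1)^1·1.0000/(1)·0.2429^0·0.9701^2 = -0.941003
d^1_{0,0}(2.6509) = +0.058997 -0.941003 = -0.882007
Attach z-rotation phases: D = e^{-i(0)(1.5315)}·(-0.882007)·e^{-i(0)(0.5994)} = -0.882007+0.000000i

Re=-0.8820 Im=0.0000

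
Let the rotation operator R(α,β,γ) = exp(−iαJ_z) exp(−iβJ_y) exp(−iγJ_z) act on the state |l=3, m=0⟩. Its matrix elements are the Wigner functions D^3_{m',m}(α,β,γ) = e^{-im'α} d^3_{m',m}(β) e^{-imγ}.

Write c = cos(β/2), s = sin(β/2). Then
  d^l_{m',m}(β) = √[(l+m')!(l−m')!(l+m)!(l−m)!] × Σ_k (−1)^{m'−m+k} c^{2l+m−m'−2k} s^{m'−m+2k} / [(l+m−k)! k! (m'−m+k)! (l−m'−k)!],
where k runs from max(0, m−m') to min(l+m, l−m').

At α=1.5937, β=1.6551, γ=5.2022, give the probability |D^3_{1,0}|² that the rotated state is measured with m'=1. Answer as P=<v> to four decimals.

First d^3_{1,0}(β=1.6551), then the phase factors e^{-i(1)α} and e^{-i(0)γ}:
With c≡cos(β/2)=0.676682 and s≡sin(β/2)=0.736276, N=[24·2·6·6]^{1/2}=41.569219
The bounds max(0,m−m')=0 and min(l+m,l−m')=2 give 3 terms
  k=0: (−1)^1·41.5692/(12)·0.6767^5·0.7363^1 = -0.361870
  k=1: (−1)^2·41.5692/(4)·0.6767^3·0.7363^3 = +1.285247
  k=2: (−1)^3·41.5692/(12)·0.6767^1·0.7363^5 = -0.507198
d^3_{1,0}(1.6551) = -0.361870 +1.285247 -0.507198 = +0.416178
|D^3_{1,0}|² = |d^3_{1,0}(β)|² = (+0.416178)² = 0.173205 (the z-rotation phases have unit modulus)

P=0.1732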